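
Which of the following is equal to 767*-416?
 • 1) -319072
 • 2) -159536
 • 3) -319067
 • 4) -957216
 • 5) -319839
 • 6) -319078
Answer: 1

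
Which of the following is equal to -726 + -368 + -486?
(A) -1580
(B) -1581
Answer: A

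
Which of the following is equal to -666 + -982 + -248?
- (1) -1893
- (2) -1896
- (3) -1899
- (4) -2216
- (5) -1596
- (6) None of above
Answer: 2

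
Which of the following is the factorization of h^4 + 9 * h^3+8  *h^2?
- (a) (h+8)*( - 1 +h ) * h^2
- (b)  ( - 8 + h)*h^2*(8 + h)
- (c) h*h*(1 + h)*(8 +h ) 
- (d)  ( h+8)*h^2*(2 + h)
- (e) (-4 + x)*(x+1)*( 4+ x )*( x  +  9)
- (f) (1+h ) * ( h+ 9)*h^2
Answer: c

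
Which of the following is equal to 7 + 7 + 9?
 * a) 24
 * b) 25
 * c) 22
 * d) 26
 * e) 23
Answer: e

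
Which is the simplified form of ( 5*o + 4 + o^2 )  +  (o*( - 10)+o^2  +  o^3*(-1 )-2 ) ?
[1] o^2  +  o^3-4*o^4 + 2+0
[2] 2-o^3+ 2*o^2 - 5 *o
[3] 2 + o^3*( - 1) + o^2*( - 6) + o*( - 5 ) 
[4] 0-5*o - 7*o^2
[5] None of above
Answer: 2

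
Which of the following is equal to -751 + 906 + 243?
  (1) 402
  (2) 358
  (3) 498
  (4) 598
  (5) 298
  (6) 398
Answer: 6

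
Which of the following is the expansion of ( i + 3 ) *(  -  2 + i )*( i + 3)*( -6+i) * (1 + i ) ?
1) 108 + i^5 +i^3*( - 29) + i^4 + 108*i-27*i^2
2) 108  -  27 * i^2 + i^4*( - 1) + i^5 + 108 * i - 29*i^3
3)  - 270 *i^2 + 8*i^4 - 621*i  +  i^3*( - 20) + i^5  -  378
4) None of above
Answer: 2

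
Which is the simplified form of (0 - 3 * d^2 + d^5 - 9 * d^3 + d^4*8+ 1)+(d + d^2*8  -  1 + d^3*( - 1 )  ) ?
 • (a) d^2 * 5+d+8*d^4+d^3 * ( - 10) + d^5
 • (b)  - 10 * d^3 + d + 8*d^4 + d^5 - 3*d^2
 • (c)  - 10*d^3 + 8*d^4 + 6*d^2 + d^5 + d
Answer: a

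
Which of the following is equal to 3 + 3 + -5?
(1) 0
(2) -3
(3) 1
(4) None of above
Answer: 3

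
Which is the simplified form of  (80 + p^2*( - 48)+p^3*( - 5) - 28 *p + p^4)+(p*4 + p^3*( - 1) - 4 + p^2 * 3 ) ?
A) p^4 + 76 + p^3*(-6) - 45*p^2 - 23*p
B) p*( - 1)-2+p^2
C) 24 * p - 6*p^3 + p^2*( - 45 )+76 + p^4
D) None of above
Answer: D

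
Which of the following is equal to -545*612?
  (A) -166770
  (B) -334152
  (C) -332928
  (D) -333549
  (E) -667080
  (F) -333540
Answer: F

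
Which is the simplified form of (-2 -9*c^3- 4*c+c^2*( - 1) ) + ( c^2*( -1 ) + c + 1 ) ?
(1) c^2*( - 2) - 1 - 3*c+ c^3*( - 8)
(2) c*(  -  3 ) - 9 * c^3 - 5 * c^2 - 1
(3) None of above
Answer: 3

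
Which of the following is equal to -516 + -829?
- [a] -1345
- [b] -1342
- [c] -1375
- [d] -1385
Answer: a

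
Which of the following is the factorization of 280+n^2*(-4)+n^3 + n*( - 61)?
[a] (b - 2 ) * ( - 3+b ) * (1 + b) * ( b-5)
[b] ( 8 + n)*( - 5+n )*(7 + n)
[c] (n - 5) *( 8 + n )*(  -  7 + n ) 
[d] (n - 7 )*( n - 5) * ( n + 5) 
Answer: c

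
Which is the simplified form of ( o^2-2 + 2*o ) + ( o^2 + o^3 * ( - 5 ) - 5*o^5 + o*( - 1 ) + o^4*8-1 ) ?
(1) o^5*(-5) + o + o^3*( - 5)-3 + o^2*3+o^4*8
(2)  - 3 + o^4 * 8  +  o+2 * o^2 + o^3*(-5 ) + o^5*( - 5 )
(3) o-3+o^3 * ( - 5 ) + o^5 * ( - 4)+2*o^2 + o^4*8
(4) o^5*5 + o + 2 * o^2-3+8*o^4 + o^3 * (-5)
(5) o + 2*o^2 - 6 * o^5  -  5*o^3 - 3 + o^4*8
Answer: 2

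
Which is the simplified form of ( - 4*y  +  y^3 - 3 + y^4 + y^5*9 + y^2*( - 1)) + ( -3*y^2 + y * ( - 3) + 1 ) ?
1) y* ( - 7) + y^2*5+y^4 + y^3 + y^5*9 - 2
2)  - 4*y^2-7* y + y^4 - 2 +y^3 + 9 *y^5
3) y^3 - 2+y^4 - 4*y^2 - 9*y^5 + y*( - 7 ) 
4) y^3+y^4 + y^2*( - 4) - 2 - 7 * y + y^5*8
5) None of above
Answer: 2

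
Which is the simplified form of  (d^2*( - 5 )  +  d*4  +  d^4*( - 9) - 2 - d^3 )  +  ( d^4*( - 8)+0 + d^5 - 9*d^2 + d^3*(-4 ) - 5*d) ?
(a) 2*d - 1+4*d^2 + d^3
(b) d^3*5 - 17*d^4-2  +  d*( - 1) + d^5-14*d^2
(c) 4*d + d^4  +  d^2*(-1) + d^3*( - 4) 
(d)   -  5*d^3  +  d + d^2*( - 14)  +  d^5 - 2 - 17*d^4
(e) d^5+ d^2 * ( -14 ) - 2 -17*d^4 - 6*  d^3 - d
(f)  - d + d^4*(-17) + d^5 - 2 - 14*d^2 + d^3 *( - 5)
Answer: f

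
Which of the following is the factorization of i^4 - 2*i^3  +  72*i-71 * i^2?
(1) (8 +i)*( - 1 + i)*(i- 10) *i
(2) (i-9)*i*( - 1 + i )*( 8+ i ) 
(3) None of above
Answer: 2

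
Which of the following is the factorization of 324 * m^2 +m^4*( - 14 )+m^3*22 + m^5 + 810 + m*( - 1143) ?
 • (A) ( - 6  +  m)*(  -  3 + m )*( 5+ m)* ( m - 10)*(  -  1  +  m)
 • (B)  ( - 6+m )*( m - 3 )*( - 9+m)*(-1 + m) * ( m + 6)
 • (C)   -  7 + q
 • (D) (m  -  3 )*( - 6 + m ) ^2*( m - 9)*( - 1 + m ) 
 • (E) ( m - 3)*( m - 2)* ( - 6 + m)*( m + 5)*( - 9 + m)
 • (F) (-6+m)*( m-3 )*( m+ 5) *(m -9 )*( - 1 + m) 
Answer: F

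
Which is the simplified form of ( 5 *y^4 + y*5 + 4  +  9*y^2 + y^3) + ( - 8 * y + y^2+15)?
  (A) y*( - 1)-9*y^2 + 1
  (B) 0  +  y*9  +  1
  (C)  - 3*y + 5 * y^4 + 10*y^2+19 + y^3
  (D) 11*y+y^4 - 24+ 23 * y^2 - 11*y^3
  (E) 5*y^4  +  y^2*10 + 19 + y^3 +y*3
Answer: C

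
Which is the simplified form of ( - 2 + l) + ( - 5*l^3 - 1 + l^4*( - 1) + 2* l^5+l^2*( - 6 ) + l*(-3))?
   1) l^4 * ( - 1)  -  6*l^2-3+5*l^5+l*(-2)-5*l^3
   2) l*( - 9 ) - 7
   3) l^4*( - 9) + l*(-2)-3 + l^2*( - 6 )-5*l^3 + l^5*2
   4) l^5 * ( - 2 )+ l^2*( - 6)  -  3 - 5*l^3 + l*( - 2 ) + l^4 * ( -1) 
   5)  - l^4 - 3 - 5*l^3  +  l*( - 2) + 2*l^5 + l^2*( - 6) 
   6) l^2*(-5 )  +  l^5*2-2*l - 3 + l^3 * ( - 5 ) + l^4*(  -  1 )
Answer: 5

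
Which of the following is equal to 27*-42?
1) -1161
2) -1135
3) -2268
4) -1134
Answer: 4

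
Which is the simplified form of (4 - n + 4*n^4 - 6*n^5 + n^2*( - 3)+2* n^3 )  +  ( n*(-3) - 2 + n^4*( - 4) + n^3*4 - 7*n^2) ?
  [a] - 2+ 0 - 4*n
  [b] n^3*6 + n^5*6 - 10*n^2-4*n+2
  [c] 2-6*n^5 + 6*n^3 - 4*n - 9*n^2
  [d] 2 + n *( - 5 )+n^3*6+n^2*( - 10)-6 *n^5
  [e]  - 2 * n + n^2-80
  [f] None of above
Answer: f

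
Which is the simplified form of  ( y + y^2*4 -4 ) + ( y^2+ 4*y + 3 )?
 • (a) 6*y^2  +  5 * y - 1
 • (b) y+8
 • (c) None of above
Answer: c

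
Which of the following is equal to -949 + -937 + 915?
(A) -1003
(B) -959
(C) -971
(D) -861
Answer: C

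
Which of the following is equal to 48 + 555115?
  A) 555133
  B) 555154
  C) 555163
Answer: C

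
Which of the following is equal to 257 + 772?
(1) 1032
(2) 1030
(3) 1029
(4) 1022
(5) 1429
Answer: 3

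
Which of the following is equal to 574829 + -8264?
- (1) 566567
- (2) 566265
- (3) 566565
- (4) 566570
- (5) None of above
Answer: 3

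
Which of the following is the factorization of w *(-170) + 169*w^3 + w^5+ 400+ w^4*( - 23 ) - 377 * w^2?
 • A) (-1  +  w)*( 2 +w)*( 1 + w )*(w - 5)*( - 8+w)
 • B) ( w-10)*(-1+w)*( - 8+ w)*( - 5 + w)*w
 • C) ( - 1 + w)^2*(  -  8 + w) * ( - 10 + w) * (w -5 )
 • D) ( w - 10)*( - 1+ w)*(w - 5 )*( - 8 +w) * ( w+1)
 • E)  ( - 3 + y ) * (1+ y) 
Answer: D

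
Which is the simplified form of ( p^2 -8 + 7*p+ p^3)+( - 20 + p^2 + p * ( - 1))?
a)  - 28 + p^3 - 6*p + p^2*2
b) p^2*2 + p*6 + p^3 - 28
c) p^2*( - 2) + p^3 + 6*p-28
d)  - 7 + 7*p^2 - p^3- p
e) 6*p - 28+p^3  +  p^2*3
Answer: b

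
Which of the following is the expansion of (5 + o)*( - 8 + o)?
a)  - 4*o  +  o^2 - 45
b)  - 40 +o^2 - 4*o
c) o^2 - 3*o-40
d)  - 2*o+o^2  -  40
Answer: c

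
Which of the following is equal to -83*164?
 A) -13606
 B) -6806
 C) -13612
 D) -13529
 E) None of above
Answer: C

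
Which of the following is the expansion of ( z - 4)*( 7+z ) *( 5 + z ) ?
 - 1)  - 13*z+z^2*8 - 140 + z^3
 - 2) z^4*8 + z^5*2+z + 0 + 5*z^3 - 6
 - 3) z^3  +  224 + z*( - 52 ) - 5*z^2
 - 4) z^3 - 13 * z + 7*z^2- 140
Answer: 1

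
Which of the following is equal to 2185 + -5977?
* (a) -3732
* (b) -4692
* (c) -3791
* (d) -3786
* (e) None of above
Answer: e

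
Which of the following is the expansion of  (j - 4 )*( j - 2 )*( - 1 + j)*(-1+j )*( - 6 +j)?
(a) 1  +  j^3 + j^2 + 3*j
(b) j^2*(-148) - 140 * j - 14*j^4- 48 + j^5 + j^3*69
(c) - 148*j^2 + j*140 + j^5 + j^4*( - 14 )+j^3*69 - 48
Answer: c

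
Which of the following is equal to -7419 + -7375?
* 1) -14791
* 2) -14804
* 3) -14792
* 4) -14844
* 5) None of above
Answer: 5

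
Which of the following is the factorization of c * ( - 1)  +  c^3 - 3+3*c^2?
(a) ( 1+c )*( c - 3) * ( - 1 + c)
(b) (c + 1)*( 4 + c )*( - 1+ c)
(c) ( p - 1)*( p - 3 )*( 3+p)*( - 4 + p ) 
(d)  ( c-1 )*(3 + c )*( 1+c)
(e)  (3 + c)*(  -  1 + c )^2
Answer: d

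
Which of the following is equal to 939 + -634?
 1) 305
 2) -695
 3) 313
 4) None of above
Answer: 1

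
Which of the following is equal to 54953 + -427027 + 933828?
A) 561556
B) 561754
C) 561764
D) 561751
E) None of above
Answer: B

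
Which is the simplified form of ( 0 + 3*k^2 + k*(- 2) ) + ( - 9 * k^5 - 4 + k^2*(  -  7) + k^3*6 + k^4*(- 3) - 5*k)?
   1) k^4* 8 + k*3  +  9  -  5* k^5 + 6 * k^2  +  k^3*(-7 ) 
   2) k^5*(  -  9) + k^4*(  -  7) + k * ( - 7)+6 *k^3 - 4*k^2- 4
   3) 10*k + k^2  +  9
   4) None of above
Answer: 4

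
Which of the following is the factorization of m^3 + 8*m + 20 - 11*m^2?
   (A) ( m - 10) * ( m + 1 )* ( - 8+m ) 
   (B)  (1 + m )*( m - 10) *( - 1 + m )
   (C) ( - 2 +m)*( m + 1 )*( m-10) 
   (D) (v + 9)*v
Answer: C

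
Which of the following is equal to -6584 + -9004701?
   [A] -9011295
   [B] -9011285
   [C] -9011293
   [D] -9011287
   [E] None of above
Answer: B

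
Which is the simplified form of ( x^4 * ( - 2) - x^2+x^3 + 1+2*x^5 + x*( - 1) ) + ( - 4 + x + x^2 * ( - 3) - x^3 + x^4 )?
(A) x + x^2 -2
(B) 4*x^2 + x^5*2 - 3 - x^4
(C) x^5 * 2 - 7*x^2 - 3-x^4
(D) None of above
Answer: D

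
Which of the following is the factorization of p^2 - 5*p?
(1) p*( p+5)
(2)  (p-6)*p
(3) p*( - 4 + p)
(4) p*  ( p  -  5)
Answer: 4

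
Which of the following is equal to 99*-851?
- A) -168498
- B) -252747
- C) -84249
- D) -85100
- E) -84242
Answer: C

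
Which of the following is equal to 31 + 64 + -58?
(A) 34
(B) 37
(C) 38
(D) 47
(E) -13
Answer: B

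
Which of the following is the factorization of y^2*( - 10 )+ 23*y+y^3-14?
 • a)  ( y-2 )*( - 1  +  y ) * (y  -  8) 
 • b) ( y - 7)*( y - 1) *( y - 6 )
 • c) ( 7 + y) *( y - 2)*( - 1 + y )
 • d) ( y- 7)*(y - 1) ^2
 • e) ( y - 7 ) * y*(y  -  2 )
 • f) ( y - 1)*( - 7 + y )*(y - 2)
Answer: f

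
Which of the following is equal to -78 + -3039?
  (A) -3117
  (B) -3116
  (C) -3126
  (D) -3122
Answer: A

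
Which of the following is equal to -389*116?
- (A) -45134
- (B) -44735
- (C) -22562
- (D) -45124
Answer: D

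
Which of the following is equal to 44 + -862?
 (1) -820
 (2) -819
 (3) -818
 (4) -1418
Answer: 3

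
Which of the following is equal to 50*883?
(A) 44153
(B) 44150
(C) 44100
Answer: B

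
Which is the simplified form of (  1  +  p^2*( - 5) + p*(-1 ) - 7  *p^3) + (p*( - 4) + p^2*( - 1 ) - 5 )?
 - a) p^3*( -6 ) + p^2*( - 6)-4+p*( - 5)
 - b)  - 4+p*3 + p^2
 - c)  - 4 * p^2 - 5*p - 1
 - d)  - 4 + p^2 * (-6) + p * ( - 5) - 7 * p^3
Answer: d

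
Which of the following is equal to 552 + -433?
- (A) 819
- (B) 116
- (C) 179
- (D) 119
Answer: D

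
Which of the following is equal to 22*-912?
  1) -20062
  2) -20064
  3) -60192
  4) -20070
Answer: 2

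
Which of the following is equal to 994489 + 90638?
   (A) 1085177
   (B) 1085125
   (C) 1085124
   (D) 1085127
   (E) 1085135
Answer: D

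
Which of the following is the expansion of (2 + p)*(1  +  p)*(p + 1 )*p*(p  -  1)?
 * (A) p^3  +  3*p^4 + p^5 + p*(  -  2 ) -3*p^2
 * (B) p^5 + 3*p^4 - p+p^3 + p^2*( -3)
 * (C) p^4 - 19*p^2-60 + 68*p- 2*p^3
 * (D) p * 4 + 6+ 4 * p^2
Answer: A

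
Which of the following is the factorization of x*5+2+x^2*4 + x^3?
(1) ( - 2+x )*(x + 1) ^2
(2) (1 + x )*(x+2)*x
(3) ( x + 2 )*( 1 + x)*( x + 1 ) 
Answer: 3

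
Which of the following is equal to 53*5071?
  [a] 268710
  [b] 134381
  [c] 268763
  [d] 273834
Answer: c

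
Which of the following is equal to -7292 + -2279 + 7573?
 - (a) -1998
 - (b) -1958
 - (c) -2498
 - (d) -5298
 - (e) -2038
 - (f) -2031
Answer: a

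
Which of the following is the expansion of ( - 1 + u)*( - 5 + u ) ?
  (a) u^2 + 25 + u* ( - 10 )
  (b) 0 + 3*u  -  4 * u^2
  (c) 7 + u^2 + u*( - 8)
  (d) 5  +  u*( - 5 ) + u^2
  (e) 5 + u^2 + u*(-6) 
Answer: e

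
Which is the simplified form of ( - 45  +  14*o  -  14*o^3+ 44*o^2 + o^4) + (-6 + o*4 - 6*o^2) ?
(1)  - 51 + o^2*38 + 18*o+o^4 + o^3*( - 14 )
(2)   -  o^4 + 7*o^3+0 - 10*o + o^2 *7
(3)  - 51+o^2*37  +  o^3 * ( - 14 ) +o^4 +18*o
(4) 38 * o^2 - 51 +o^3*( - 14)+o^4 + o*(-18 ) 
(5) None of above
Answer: 1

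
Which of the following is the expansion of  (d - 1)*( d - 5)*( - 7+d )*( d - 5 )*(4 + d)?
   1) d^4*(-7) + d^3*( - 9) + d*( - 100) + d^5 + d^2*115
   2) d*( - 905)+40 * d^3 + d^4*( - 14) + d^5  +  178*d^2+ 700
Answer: 2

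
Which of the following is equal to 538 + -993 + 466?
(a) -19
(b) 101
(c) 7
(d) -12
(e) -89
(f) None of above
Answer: f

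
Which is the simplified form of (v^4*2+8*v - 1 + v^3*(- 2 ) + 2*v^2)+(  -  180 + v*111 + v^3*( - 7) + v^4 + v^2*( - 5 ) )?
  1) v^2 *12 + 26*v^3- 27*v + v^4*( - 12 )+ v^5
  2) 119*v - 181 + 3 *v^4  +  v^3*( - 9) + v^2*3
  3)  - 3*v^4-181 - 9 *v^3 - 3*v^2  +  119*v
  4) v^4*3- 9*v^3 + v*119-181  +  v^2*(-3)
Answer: 4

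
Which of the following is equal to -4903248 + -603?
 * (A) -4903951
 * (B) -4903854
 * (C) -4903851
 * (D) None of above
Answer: C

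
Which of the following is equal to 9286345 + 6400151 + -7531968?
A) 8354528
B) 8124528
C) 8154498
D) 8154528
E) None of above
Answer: D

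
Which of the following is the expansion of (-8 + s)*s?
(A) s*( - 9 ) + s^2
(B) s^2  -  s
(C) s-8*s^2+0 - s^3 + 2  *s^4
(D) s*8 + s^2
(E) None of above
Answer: E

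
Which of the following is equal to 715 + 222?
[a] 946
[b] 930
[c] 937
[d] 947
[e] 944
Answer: c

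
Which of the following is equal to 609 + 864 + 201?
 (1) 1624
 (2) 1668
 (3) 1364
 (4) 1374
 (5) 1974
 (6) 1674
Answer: 6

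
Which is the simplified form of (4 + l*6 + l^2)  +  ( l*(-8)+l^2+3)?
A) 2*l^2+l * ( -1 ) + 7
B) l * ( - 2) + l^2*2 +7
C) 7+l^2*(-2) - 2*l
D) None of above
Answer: B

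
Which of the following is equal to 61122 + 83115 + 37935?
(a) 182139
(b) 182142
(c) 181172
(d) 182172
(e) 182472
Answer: d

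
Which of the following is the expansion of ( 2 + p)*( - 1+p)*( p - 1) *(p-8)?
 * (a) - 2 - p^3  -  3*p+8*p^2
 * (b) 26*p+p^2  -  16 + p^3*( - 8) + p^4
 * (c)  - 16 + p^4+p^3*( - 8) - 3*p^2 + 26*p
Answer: c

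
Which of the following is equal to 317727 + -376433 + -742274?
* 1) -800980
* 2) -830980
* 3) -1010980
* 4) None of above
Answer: 1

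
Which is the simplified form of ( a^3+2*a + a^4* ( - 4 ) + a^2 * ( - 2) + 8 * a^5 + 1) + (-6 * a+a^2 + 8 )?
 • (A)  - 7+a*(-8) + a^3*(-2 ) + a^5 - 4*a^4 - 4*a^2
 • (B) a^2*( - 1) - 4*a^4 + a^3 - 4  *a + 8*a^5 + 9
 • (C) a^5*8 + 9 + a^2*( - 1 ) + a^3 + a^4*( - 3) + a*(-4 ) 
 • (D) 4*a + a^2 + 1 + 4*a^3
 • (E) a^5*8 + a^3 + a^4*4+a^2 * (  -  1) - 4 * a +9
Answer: B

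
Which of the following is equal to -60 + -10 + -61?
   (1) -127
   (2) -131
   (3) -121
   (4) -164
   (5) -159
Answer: 2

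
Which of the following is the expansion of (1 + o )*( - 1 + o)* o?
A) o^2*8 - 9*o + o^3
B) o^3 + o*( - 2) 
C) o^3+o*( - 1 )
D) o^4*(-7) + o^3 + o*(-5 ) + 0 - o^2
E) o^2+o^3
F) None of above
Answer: C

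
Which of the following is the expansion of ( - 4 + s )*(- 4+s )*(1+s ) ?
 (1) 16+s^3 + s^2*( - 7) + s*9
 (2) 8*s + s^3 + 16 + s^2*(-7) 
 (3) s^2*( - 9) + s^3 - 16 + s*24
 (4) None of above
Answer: 2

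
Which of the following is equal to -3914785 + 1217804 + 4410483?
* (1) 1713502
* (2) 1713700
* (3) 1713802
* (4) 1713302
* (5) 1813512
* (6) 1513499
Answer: 1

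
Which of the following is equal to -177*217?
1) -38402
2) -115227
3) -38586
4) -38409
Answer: 4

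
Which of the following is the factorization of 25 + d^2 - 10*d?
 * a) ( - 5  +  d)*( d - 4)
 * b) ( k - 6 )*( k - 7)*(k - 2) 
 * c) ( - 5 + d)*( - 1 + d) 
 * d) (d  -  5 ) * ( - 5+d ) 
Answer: d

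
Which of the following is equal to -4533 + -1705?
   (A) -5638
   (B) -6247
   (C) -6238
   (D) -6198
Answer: C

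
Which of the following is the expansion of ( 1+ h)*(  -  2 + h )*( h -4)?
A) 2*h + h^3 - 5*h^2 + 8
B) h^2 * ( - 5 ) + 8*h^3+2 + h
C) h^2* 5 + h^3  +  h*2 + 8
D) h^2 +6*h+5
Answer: A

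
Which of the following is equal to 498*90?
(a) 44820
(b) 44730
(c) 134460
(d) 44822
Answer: a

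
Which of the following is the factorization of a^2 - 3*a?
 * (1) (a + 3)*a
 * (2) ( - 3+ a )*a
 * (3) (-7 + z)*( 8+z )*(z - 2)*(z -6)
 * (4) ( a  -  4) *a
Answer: 2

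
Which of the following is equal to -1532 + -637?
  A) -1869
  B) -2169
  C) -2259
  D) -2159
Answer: B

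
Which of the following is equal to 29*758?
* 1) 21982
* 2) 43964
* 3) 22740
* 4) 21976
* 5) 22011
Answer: 1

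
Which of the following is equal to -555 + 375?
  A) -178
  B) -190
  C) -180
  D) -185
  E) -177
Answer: C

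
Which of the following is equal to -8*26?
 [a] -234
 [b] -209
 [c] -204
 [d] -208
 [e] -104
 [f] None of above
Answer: d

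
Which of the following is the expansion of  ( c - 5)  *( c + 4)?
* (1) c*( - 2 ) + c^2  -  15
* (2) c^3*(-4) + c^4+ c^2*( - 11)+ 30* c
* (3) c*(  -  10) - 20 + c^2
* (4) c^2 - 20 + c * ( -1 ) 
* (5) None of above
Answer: 4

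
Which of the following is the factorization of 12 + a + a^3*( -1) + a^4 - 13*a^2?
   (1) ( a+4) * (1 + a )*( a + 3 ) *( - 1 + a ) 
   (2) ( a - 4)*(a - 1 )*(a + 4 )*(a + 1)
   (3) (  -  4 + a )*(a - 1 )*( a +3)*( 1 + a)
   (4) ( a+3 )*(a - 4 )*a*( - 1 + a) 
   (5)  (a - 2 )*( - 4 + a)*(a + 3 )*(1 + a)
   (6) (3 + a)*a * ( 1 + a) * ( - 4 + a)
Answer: 3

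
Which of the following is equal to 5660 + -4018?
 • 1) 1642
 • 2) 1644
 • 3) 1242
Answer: 1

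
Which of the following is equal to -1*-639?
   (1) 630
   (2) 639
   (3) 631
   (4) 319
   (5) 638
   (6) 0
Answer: 2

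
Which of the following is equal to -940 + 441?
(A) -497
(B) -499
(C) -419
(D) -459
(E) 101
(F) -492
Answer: B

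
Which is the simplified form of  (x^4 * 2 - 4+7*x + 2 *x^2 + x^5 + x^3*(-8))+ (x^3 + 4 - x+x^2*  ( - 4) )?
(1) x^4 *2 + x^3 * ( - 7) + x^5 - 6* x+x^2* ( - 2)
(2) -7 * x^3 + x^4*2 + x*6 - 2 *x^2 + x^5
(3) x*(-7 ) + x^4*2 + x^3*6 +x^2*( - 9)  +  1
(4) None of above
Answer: 2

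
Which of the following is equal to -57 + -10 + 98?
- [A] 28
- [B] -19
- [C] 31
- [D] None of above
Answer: C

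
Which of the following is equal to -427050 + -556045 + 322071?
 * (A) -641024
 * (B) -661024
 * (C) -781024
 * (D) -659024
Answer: B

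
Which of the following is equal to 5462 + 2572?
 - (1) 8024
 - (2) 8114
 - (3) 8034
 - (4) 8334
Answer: 3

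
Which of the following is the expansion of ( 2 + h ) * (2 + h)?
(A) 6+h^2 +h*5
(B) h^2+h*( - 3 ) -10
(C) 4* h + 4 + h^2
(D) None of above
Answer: C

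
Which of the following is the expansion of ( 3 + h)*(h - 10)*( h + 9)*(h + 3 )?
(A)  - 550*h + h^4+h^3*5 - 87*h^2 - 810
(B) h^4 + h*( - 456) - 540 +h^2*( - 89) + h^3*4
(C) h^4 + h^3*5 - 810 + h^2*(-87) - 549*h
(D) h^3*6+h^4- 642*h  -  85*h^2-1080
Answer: C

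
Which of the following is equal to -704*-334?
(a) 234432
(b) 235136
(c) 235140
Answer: b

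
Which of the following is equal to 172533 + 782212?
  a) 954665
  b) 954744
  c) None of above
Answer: c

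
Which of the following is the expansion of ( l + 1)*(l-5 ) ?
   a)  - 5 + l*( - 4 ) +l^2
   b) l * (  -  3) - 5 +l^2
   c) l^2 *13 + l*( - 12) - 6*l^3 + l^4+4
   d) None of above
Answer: a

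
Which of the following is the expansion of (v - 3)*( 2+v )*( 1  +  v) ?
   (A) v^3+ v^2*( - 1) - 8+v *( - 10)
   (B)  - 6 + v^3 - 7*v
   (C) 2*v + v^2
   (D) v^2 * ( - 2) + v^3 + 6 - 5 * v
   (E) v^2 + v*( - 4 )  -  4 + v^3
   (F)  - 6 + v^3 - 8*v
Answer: B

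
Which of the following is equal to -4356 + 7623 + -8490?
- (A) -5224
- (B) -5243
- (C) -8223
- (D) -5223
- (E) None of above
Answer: D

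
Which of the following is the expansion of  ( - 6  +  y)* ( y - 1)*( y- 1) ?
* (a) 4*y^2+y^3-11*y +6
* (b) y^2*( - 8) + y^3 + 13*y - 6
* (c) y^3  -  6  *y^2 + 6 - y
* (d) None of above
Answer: b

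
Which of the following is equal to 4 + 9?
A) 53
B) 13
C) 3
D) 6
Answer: B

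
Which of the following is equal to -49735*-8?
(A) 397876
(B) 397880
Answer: B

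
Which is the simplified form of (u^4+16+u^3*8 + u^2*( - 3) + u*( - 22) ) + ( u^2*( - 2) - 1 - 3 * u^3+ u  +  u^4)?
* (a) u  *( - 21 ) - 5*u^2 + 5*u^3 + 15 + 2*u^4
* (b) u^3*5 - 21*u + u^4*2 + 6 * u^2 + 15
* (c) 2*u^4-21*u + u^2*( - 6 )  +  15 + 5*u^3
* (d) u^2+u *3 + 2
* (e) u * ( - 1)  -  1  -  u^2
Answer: a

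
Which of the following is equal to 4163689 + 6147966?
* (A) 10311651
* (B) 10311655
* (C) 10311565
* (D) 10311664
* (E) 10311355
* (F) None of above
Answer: B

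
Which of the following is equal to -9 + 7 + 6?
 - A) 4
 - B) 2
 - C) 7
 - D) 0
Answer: A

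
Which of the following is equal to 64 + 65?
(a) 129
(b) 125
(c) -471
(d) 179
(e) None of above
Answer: a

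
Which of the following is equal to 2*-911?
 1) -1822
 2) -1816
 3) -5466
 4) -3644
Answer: 1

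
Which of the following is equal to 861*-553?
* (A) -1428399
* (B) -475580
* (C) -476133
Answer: C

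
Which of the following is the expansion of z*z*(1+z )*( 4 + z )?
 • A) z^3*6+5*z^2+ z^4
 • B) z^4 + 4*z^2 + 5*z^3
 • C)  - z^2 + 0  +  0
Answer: B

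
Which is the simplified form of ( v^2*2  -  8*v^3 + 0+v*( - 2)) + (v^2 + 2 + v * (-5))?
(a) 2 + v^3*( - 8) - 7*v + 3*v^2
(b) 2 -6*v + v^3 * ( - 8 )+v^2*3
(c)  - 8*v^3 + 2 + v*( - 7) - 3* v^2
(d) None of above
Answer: a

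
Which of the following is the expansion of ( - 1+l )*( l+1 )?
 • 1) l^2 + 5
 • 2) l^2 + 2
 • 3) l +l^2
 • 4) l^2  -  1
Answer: 4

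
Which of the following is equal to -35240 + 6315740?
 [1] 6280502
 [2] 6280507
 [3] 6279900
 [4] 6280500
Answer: 4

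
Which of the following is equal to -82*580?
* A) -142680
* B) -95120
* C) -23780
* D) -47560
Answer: D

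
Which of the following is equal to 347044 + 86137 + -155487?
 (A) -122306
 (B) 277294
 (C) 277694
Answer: C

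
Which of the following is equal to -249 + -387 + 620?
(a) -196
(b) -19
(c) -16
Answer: c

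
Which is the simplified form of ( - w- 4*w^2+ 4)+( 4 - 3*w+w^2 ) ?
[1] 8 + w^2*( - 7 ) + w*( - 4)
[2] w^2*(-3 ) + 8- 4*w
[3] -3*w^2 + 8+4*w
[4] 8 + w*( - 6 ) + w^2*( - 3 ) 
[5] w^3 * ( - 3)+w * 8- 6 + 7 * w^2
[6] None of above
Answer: 2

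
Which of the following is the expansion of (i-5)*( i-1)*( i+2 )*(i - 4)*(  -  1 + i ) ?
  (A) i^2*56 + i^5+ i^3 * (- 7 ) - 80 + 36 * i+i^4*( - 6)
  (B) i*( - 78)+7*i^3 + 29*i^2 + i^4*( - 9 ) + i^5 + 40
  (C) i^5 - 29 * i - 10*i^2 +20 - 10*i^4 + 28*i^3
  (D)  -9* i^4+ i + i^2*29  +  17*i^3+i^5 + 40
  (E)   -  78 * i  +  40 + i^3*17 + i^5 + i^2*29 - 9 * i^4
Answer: E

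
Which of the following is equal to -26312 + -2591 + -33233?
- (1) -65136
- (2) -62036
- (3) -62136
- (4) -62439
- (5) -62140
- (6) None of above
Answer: 3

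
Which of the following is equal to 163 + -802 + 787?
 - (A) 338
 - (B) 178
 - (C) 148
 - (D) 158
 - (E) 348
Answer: C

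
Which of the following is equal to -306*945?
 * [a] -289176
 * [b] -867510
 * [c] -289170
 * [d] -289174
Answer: c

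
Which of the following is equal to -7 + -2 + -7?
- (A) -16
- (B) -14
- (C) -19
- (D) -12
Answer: A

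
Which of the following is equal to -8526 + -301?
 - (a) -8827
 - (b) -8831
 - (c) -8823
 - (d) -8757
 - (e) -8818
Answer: a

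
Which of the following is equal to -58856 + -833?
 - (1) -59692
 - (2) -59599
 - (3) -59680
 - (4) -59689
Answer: 4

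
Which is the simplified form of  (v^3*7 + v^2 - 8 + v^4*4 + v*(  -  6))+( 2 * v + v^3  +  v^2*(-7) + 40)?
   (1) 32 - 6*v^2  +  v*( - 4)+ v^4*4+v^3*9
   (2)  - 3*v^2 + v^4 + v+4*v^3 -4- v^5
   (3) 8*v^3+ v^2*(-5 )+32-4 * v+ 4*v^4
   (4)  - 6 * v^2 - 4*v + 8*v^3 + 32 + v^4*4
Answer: 4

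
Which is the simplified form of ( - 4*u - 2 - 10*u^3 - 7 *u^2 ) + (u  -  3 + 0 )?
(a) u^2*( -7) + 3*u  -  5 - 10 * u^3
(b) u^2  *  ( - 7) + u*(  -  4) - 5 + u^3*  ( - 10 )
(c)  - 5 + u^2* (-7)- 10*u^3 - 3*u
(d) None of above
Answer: c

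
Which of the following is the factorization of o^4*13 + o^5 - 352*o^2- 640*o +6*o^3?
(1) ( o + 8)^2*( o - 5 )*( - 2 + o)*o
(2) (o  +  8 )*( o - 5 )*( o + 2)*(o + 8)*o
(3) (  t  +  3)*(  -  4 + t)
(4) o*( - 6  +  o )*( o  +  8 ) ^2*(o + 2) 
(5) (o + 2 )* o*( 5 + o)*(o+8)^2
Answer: 2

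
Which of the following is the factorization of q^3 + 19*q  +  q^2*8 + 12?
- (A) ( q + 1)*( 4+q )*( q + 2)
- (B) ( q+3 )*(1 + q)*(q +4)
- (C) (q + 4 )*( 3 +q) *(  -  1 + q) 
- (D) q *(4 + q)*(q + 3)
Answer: B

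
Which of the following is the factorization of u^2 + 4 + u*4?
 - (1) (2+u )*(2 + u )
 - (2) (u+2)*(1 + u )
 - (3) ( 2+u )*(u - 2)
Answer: 1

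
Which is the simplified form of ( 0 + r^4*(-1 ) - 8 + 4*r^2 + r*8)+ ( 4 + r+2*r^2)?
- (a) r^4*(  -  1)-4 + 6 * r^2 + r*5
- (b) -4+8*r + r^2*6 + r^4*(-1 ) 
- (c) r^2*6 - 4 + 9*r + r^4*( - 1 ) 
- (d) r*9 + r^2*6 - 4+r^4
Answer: c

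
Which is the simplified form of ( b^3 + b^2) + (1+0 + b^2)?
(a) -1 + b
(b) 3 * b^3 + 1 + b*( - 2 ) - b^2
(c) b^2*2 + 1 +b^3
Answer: c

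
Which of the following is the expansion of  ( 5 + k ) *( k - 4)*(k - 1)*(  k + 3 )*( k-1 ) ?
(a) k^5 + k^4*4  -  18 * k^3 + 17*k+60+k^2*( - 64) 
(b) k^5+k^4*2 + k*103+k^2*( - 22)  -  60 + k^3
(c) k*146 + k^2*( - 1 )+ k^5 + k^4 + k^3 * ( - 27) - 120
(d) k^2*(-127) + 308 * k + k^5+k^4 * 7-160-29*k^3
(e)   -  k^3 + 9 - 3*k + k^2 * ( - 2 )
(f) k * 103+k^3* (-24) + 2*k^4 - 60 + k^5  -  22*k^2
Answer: f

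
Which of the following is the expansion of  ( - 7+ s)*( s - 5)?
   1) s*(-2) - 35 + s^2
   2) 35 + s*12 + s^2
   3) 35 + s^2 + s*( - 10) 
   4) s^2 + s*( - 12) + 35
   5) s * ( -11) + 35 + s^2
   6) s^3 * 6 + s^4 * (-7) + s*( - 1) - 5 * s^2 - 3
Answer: 4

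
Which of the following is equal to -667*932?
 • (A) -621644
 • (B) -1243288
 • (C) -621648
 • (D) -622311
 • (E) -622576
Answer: A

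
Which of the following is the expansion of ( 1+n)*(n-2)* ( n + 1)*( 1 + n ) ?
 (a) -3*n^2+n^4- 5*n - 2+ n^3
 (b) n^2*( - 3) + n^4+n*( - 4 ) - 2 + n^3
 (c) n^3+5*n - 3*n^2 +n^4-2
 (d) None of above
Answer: a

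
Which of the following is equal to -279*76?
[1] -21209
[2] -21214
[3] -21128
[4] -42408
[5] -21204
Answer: 5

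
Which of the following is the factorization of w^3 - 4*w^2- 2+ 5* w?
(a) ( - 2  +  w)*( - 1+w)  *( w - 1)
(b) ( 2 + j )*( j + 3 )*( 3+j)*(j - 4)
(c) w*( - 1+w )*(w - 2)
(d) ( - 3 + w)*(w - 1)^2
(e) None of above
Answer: a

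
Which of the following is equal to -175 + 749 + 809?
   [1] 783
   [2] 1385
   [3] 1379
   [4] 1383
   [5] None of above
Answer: 4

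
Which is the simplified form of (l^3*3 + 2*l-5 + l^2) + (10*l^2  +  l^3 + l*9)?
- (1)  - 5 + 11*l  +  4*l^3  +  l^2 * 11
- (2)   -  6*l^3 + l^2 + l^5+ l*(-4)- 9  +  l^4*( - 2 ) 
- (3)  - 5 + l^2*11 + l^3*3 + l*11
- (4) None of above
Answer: 1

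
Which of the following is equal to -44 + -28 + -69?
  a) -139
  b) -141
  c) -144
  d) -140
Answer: b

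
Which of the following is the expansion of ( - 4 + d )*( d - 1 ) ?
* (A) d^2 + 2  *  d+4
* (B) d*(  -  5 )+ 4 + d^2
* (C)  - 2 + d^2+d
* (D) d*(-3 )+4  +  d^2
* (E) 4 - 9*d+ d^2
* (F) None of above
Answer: B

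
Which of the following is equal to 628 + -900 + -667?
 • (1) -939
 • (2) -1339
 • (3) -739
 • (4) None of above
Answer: 1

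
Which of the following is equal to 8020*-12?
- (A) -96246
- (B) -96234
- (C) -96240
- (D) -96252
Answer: C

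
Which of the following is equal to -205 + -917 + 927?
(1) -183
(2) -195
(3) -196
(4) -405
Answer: 2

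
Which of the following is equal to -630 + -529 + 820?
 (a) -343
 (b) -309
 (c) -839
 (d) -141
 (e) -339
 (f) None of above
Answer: e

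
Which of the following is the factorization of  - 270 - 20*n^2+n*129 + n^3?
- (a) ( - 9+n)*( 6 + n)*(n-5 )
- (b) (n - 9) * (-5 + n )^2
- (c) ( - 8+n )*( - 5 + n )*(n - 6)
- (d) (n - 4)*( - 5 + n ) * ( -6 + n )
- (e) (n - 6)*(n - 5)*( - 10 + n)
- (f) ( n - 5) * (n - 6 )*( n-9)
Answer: f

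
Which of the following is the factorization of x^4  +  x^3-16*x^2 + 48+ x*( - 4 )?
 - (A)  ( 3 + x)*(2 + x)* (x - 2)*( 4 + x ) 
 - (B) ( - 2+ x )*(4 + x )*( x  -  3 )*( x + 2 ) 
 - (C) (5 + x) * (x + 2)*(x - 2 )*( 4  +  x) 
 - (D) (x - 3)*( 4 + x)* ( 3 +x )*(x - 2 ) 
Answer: B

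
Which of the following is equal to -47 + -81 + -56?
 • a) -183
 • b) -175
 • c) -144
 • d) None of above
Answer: d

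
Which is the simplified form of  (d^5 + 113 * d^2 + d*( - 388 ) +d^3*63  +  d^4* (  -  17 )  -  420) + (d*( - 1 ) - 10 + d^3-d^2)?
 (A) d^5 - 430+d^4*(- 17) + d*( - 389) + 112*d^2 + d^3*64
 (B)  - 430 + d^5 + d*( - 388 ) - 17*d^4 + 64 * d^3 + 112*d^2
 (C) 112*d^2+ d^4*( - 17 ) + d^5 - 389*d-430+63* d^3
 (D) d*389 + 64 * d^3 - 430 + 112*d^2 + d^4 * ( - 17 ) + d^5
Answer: A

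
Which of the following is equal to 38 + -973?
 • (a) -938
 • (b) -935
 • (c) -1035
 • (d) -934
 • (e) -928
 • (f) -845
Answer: b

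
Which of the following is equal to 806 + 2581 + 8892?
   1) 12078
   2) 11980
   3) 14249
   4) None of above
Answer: 4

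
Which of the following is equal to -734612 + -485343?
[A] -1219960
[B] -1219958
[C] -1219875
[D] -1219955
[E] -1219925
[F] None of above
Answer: D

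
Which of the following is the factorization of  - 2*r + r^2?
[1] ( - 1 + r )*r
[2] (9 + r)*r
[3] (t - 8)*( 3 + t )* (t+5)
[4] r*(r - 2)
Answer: 4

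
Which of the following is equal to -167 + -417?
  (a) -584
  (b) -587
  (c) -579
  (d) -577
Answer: a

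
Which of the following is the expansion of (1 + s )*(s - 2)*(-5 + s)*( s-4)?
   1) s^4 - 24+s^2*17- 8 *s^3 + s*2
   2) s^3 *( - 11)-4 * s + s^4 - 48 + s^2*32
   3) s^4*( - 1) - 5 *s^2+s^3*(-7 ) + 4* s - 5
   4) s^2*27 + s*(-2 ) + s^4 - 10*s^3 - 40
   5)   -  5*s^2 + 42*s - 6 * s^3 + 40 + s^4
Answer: 4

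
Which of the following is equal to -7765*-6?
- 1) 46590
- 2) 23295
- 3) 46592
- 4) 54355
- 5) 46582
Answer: 1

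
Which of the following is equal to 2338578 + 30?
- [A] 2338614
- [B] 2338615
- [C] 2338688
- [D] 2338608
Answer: D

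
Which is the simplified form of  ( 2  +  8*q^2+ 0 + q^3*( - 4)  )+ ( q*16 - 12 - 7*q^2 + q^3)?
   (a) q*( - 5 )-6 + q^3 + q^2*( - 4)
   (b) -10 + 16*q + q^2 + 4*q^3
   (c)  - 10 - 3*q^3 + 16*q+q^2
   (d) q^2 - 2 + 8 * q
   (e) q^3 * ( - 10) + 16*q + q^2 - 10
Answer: c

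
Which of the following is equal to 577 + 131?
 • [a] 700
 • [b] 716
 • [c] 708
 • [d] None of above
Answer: c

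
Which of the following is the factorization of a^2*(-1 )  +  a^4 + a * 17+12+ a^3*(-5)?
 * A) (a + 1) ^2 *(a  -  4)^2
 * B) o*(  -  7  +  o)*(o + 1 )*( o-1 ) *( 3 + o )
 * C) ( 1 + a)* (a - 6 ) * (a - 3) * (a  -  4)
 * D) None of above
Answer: D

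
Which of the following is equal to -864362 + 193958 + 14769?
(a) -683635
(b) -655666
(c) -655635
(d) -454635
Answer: c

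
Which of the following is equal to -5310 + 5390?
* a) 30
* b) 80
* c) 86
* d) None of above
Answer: b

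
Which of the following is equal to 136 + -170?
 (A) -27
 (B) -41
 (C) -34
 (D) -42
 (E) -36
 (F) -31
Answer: C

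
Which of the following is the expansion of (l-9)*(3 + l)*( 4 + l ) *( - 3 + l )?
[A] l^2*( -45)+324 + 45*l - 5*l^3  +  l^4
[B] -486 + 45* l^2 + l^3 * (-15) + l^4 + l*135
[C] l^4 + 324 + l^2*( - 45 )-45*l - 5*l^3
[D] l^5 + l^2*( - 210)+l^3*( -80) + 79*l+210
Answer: A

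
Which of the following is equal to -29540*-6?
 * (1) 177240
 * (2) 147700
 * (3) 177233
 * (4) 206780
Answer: 1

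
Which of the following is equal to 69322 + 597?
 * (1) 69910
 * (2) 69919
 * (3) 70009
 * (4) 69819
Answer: 2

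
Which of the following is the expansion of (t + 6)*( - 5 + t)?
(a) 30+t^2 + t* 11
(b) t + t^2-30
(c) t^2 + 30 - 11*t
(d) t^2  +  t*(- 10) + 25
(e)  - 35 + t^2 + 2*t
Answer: b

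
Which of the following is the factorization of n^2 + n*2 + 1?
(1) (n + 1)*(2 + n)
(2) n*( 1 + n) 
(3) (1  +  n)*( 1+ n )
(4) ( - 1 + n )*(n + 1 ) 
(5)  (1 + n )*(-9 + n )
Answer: 3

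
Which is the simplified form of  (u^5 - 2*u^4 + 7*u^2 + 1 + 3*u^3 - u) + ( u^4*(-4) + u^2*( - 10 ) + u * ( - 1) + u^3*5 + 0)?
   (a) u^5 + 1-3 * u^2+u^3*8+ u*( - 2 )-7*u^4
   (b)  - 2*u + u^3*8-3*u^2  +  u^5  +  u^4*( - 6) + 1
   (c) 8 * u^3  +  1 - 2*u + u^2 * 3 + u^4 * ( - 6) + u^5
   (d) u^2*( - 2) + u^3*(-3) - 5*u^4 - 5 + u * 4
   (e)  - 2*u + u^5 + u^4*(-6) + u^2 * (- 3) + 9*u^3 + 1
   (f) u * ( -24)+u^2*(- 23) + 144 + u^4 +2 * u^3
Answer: b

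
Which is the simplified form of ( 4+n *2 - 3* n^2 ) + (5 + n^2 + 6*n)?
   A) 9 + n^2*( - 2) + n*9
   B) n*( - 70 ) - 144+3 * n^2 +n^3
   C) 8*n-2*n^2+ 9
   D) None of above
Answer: C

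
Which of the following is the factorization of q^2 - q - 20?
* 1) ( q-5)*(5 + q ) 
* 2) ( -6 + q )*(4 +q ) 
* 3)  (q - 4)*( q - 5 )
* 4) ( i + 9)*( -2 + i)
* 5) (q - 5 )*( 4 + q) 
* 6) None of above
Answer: 5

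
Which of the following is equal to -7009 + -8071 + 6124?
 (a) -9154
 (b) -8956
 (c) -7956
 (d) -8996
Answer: b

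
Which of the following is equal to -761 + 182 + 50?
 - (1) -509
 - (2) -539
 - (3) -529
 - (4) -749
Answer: 3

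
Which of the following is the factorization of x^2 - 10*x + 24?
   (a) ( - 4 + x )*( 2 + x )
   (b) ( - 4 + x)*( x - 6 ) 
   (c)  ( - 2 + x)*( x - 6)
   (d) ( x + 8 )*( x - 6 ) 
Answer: b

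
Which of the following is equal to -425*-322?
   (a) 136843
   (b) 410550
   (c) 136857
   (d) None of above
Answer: d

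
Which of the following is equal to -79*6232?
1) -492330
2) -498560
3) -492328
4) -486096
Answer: 3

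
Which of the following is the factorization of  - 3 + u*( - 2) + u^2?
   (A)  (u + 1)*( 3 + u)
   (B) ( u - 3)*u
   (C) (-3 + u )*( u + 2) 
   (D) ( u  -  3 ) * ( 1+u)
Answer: D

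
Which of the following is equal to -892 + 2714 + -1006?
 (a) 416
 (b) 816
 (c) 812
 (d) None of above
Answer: b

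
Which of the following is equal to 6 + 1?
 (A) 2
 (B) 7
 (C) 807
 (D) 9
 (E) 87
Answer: B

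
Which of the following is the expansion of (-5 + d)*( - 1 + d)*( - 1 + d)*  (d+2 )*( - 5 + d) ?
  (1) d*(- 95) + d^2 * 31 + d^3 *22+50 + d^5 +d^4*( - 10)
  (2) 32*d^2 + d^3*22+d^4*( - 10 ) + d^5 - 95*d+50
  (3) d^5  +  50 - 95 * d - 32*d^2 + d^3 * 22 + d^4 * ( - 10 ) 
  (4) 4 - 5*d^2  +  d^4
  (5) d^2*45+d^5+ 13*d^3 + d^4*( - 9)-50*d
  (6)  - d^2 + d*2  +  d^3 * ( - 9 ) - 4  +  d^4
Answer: 2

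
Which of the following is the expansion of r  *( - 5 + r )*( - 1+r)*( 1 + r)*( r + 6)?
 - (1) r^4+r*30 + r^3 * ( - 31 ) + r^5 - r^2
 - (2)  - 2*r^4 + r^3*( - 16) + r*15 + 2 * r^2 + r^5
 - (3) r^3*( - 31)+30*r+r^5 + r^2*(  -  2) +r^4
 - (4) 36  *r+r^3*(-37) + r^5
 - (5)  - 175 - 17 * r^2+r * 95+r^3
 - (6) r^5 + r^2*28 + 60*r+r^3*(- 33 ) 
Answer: 1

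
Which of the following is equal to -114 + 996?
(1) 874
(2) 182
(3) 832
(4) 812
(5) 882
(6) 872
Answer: 5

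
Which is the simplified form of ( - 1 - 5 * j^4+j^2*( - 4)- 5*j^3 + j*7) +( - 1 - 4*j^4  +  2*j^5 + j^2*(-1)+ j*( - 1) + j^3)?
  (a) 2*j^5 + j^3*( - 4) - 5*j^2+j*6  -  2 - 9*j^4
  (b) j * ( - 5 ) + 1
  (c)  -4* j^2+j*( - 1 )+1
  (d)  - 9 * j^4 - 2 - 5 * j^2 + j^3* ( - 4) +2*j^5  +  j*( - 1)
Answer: a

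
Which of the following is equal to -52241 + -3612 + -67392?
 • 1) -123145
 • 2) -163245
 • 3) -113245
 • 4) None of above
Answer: 4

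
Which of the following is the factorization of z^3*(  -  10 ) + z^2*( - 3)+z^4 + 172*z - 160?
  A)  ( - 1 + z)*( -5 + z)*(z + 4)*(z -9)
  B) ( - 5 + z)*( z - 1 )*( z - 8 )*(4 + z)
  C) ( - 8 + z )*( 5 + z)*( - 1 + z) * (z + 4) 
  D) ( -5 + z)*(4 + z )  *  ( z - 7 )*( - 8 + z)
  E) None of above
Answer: B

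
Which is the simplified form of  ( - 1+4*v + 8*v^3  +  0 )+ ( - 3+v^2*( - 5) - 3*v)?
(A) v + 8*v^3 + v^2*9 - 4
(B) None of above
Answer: B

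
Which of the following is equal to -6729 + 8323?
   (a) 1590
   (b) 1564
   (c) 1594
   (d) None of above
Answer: c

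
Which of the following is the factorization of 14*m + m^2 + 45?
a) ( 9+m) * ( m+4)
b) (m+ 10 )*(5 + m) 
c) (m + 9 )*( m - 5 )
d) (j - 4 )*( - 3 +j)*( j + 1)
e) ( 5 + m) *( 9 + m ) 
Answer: e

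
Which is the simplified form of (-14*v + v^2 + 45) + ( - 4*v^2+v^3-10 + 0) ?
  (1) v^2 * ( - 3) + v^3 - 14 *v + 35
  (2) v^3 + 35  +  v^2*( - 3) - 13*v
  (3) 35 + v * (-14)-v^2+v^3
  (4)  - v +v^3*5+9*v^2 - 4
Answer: 1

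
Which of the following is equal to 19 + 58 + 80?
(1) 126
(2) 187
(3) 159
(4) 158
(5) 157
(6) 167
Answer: 5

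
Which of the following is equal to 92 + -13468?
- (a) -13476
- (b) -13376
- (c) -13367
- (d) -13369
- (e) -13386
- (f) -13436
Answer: b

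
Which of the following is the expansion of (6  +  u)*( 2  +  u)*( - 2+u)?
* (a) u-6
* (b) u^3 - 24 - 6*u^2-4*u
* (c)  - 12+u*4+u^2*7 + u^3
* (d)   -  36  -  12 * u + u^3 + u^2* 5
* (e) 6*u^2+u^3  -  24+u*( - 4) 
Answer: e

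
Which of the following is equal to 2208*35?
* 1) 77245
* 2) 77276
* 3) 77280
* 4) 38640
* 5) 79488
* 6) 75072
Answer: 3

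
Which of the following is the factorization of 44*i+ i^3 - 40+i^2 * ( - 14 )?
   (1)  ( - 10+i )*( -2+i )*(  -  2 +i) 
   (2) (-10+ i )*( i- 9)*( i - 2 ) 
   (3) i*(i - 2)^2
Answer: 1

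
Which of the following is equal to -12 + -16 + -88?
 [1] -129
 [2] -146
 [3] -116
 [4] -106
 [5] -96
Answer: 3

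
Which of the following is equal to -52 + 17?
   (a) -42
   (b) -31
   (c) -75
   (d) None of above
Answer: d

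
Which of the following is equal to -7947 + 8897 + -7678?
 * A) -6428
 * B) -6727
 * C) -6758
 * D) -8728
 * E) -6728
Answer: E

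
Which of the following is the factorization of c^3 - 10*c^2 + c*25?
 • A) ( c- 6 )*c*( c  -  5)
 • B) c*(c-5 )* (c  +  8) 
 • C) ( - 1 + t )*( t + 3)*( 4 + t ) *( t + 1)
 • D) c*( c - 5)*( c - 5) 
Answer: D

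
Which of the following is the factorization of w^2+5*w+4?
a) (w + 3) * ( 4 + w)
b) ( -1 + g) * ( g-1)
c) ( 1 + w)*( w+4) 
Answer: c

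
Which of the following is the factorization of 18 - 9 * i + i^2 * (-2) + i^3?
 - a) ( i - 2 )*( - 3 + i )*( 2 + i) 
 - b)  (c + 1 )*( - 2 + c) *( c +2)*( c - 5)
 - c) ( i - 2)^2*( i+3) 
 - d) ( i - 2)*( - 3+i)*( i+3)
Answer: d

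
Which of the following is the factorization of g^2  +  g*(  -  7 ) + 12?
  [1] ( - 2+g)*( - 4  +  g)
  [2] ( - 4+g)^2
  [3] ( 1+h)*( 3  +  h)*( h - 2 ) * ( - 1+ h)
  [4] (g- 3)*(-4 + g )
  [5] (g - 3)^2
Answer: 4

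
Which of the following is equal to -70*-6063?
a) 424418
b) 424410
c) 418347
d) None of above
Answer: b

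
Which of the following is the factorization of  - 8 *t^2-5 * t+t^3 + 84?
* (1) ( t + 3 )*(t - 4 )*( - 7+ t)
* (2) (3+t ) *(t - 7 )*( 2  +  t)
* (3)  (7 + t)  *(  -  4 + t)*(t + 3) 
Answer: 1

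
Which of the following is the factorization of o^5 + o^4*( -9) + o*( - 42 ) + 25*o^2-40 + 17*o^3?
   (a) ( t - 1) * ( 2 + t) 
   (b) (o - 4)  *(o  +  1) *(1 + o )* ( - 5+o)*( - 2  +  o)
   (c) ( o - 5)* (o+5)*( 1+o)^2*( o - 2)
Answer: b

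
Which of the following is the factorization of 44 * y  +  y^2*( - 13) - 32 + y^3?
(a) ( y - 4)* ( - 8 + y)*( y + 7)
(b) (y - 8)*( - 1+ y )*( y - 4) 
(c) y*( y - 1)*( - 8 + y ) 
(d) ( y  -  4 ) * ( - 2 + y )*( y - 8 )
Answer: b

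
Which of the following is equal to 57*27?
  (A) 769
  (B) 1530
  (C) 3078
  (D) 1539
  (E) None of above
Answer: D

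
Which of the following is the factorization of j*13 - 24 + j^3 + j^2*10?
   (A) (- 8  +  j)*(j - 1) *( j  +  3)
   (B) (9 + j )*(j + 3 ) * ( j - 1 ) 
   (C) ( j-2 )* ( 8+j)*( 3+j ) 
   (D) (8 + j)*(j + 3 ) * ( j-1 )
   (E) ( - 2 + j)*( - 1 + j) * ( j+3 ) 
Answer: D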